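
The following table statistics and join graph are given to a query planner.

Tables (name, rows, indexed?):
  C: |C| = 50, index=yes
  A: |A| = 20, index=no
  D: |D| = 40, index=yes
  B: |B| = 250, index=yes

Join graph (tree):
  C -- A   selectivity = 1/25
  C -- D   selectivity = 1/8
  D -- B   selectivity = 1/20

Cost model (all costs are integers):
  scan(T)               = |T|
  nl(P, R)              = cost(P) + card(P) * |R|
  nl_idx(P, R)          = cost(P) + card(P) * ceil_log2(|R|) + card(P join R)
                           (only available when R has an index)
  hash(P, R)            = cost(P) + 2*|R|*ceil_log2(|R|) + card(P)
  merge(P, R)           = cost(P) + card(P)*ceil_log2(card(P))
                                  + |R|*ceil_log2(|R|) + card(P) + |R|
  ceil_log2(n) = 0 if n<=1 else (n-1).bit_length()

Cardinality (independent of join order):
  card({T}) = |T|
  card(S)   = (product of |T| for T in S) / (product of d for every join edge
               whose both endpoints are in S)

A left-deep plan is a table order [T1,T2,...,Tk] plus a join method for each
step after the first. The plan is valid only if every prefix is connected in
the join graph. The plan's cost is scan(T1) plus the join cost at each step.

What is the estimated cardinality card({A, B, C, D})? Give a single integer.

Tables in S: A(20), B(250), C(50), D(40)
Edges inside S: C-A(d=25), C-D(d=8), D-B(d=20)
numerator = 20 * 250 * 50 * 40 = 10000000
denominator = 25 * 8 * 20 = 4000
card(S) = 10000000 / 4000 = 2500

2500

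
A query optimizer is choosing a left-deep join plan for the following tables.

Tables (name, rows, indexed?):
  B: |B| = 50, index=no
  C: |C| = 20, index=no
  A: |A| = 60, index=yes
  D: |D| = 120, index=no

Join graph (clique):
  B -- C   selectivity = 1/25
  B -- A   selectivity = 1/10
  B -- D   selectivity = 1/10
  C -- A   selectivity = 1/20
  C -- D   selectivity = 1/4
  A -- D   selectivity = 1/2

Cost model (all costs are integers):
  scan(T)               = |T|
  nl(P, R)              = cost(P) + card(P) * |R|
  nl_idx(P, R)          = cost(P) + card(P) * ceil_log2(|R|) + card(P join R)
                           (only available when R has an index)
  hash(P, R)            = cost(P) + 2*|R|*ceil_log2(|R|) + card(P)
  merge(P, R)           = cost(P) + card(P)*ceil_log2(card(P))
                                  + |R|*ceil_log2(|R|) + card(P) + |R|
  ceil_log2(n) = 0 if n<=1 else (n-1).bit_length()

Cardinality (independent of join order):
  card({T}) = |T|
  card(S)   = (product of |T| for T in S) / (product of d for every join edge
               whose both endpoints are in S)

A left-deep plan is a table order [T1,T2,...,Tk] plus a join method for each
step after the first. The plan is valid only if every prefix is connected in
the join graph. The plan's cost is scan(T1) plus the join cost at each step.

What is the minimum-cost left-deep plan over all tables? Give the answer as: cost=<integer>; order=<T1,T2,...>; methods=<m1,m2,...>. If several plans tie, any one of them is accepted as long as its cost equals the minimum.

Selinger DP (subsets sized 1..n):
  {B}: scan cost=50, card=50
  {C}: scan cost=20, card=20
  {A}: scan cost=60, card=60
  {D}: scan cost=120, card=120
  {BC}: card=40; try (C,hash)→300, (B,merge)→490, (C,merge)→520, (B,hash)→640, (B,nl)→1020, (C,nl)→1050; best=300 via (C,hash)
  {AB}: card=300; try (A,nl_idx)→650, (B,hash)→720, (A,hash)→820, (A,merge)→820, (B,merge)→830, (A,nl)→3050 …(+1); best=650 via (A,nl_idx)
  {BD}: card=600; try (B,hash)→840, (D,merge)→1360, (B,merge)→1430, (D,hash)→1780, (D,nl)→6050, (B,nl)→6120; best=840 via (B,hash)
  {AC}: card=60; try (A,nl_idx)→200, (C,hash)→320, (A,merge)→560, (C,merge)→600, (A,hash)→760, (A,nl)→1220 …(+1); best=200 via (A,nl_idx)
  {CD}: card=600; try (C,hash)→440, (D,merge)→1100, (C,merge)→1200, (D,hash)→1720, (D,nl)→2420, (C,nl)→2520; best=440 via (C,hash)
  {AD}: card=3600; try (A,hash)→960, (D,merge)→1440, (A,merge)→1500, (D,hash)→1800, (A,nl_idx)→4440, (D,nl)→7260 …(+1); best=960 via (A,hash)
  {ABC}: card=12; try (A,nl_idx)→552, (B,hash)→860, (B,merge)→970, (A,merge)→1000, (A,hash)→1060, (C,hash)→1150 …(+4); best=552 via (A,nl_idx)
  {BCD}: card=120; try (D,merge)→1540, (C,hash)→1640, (B,hash)→1640, (D,hash)→2020, (D,nl)→5100, (B,merge)→7390 …(+3); best=1540 via (D,merge)
  {ABD}: card=1800; try (A,hash)→2160, (D,hash)→2630, (D,merge)→4610, (B,hash)→5160, (A,nl_idx)→6240, (A,merge)→7860 …(+4); best=2160 via (A,hash)
  {ACD}: card=900; try (D,merge)→1580, (A,hash)→1760, (D,hash)→1940, (C,hash)→4760, (A,nl_idx)→4940, (D,nl)→7400 …(+4); best=1580 via (D,merge)
  {ABCD}: card=18; try (D,merge)→1572, (D,nl)→1992, (D,hash)→2244, (A,nl_idx)→2278, (A,hash)→2380, (A,merge)→2920 …(+7); best=1572 via (D,merge)

cost=1572; order=B,C,A,D; methods=hash,nl_idx,merge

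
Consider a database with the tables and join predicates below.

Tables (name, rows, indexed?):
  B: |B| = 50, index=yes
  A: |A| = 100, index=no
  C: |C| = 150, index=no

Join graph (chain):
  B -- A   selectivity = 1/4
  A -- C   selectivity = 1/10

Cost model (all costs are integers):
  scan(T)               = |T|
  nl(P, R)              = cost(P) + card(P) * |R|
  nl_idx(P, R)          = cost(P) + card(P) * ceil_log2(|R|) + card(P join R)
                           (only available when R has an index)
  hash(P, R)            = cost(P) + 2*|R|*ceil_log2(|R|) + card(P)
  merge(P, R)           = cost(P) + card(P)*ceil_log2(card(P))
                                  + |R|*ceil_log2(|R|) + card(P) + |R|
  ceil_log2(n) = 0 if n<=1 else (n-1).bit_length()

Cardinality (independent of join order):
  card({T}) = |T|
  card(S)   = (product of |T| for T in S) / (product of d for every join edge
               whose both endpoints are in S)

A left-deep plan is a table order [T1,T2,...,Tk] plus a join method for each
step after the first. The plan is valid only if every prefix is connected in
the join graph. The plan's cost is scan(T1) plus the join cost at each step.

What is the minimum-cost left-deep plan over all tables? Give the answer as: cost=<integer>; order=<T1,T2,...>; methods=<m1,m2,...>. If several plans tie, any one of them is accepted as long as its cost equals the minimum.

cost=3800; order=C,A,B; methods=hash,hash

Selinger DP (subsets sized 1..n):
  {B}: scan cost=50, card=50
  {A}: scan cost=100, card=100
  {C}: scan cost=150, card=150
  {AB}: card=1250; try (B,hash)→800, (A,merge)→1200, (B,merge)→1250, (A,hash)→1500, (B,nl_idx)→1950, (A,nl)→5050 …(+1); best=800 via (B,hash)
  {AC}: card=1500; try (A,hash)→1700, (C,merge)→2250, (A,merge)→2300, (C,hash)→2600, (C,nl)→15100, (A,nl)→15150; best=1700 via (A,hash)
  {ABC}: card=18750; try (B,hash)→3800, (C,hash)→4450, (C,merge)→17150, (B,merge)→20050, (B,nl_idx)→29450, (B,nl)→76700 …(+1); best=3800 via (B,hash)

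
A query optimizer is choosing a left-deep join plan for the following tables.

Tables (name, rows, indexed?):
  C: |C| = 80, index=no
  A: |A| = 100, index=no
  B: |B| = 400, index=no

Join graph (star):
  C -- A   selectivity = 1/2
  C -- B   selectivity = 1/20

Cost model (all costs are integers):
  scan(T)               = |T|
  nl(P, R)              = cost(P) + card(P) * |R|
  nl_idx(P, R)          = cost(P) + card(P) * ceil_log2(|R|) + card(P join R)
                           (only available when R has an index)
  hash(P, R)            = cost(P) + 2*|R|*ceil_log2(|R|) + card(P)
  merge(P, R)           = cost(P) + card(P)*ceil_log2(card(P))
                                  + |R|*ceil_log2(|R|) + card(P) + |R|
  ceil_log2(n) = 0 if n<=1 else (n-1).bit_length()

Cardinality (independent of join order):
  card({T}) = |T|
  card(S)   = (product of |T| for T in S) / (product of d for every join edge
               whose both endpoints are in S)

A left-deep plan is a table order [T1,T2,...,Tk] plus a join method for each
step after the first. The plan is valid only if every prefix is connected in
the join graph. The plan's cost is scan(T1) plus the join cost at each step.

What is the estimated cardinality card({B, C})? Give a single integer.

1600

Tables in S: B(400), C(80)
Edges inside S: C-B(d=20)
numerator = 400 * 80 = 32000
denominator = 20 = 20
card(S) = 32000 / 20 = 1600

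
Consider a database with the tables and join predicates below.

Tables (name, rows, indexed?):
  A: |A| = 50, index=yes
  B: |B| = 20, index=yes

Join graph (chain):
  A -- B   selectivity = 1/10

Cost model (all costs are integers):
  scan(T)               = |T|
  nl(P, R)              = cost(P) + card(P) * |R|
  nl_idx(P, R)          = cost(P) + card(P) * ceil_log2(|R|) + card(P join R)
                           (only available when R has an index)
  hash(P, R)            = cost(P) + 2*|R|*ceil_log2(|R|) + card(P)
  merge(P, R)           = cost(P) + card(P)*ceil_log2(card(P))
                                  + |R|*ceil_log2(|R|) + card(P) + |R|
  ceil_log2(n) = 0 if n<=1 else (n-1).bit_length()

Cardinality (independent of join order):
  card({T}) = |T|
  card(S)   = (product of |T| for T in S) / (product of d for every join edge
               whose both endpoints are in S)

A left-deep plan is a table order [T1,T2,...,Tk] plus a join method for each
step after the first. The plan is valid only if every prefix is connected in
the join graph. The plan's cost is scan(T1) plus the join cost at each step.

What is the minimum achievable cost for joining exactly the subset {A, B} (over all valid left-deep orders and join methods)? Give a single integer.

Selinger DP over subsets of {A,B}:
  {A}: scan cost=50, card=50
  {B}: scan cost=20, card=20
  {AB}: card=100; try (A,nl_idx)→240, (B,hash)→300, (B,nl_idx)→400, (A,merge)→490, (B,merge)→520, (A,hash)→640 …(+2); best=240 via (A,nl_idx)

240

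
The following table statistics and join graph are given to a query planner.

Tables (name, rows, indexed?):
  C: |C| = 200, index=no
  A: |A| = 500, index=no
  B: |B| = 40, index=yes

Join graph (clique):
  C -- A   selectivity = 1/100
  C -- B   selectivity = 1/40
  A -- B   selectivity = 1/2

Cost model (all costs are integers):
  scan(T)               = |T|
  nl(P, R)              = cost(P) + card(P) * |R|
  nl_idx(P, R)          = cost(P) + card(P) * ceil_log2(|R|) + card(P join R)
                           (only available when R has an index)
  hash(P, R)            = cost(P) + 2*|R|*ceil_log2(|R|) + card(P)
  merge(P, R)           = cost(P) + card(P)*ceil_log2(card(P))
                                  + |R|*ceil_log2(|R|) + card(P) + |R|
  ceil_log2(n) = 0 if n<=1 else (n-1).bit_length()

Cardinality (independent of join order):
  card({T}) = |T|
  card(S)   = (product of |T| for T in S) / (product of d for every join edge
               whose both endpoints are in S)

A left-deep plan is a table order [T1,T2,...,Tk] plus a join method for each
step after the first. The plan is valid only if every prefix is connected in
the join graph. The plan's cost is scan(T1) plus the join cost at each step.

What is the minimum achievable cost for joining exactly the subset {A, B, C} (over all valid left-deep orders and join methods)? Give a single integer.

5680

Selinger DP over subsets of {A,B,C}:
  {C}: scan cost=200, card=200
  {A}: scan cost=500, card=500
  {B}: scan cost=40, card=40
  {AC}: card=1000; try (C,hash)→4200, (A,merge)→7000, (C,merge)→7300, (A,hash)→9400, (A,nl)→100200, (C,nl)→100500; best=4200 via (C,hash)
  {BC}: card=200; try (B,hash)→880, (B,nl_idx)→1600, (C,merge)→2120, (B,merge)→2280, (C,hash)→3280, (C,nl)→8040 …(+1); best=880 via (B,hash)
  {AB}: card=10000; try (B,hash)→1480, (A,merge)→5320, (B,merge)→5780, (A,hash)→9080, (B,nl_idx)→13500, (A,nl)→20040 …(+1); best=1480 via (B,hash)
  {ABC}: card=500; try (B,hash)→5680, (A,merge)→7680, (A,hash)→10080, (B,nl_idx)→10700, (C,hash)→14680, (B,merge)→15480 …(+4); best=5680 via (B,hash)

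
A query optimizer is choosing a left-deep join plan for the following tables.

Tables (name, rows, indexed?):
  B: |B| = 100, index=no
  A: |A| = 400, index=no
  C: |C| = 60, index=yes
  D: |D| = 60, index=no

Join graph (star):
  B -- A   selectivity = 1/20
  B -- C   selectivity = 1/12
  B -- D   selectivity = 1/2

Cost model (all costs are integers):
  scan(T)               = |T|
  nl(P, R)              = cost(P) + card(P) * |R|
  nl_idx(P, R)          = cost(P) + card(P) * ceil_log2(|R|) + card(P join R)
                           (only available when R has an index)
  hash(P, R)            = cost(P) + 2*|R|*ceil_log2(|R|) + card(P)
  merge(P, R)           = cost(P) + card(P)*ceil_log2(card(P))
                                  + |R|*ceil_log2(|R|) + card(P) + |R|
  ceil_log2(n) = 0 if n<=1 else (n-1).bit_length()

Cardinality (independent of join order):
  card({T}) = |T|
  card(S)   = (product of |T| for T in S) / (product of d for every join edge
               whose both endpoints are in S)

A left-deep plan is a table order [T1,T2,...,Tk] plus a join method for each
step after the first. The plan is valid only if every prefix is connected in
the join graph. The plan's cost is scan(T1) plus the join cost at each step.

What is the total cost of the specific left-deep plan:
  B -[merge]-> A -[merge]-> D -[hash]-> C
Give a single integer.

step 1: scan B: cost=100, card=100
step 2: join A via merge
    card(P join A) = 100*400/(20) = 2000
    cost = 100 + 100*7 + 400*9 + 100 + 400 = 4900
step 3: join D via merge
    card(P join D) = 2000*60/(2) = 60000
    cost = 4900 + 2000*11 + 60*6 + 2000 + 60 = 29320
step 4: join C via hash
    card(P join C) = 60000*60/(12) = 300000
    cost = 29320 + 2*60*6 + 60000 = 90040

90040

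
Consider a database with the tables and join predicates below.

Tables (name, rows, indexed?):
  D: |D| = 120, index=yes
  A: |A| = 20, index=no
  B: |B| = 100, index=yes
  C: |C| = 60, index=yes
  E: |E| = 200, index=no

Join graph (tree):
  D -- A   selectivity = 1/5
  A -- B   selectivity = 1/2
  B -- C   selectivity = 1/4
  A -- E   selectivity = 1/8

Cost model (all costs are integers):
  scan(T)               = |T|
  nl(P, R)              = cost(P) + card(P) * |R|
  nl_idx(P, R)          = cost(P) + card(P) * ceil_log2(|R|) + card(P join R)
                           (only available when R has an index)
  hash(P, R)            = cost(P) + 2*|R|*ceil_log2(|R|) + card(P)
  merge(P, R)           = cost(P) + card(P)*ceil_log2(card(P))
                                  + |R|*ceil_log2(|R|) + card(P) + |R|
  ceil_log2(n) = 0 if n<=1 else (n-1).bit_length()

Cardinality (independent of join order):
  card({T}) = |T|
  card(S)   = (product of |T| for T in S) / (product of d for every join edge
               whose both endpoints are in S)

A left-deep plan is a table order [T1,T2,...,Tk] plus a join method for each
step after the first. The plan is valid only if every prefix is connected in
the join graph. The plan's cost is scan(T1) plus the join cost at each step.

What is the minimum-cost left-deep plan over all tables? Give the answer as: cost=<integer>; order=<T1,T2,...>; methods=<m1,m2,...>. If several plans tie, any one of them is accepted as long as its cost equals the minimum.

cost=382000; order=B,A,C,D,E; methods=hash,hash,hash,hash

Selinger DP (subsets sized 1..n):
  {D}: scan cost=120, card=120
  {A}: scan cost=20, card=20
  {B}: scan cost=100, card=100
  {C}: scan cost=60, card=60
  {E}: scan cost=200, card=200
  {AD}: card=480; try (A,hash)→440, (D,nl_idx)→640, (D,merge)→1100, (A,merge)→1200, (D,hash)→1720, (D,nl)→2420 …(+1); best=440 via (A,hash)
  {AB}: card=1000; try (A,hash)→400, (B,merge)→940, (A,merge)→1020, (B,nl_idx)→1160, (B,hash)→1440, (B,nl)→2020 …(+1); best=400 via (A,hash)
  {AE}: card=500; try (A,hash)→600, (E,merge)→1940, (A,merge)→2120, (E,hash)→3240, (E,nl)→4020, (A,nl)→4200; best=600 via (A,hash)
  {BC}: card=1500; try (C,hash)→920, (B,merge)→1280, (C,merge)→1320, (B,hash)→1520, (B,nl_idx)→1980, (C,nl_idx)→2200 …(+2); best=920 via (C,hash)
  {ABD}: card=24000; try (B,hash)→2320, (D,hash)→3080, (B,merge)→6040, (D,merge)→12360, (B,nl_idx)→27800, (D,nl_idx)→31400 …(+2); best=2320 via (B,hash)
  {ADE}: card=12000; try (D,hash)→2780, (E,hash)→4120, (D,merge)→6560, (E,merge)→7040, (D,nl_idx)→16100, (D,nl)→60600 …(+1); best=2780 via (D,hash)
  {ABC}: card=15000; try (C,hash)→2120, (A,hash)→2620, (C,merge)→11820, (A,merge)→19040, (C,nl_idx)→21400, (A,nl)→30920 …(+1); best=2120 via (C,hash)
  {ABE}: card=25000; try (B,hash)→2500, (E,hash)→4600, (B,merge)→6400, (E,merge)→13200, (B,nl_idx)→29100, (B,nl)→50600 …(+1); best=2500 via (B,hash)
  {ABCD}: card=360000; try (D,hash)→18800, (C,hash)→27040, (D,merge)→228080, (C,merge)→386740, (D,nl_idx)→467120, (C,nl_idx)→506320 …(+2); best=18800 via (D,hash)
  {ABDE}: card=600000; try (B,hash)→16180, (D,hash)→29180, (E,hash)→29520, (B,merge)→183580, (E,merge)→388120, (D,merge)→403460 …(+5); best=16180 via (B,hash)
  {ABCE}: card=375000; try (E,hash)→20320, (C,hash)→28220, (E,merge)→228920, (C,merge)→402920, (C,nl_idx)→527500, (C,nl)→1502500 …(+1); best=20320 via (E,hash)
  {ABCDE}: card=9000000; try (E,hash)→382000, (D,hash)→397000, (C,hash)→616900, (E,merge)→7220600, (D,merge)→7521280, (D,nl_idx)→11645320 …(+5); best=382000 via (E,hash)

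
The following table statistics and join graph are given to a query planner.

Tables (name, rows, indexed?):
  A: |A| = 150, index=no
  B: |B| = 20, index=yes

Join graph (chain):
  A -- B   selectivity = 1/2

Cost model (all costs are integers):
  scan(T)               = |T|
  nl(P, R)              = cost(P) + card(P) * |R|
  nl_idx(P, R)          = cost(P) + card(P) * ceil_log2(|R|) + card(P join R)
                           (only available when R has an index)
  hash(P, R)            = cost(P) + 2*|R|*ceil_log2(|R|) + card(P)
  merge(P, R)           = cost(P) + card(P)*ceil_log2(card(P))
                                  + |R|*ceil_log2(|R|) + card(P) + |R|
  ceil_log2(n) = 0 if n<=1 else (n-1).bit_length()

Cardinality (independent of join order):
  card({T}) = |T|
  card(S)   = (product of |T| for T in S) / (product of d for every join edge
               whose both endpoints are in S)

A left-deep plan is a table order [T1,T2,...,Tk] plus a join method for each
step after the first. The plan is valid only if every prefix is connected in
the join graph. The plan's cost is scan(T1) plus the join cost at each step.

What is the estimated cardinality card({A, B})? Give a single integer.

Tables in S: A(150), B(20)
Edges inside S: A-B(d=2)
numerator = 150 * 20 = 3000
denominator = 2 = 2
card(S) = 3000 / 2 = 1500

1500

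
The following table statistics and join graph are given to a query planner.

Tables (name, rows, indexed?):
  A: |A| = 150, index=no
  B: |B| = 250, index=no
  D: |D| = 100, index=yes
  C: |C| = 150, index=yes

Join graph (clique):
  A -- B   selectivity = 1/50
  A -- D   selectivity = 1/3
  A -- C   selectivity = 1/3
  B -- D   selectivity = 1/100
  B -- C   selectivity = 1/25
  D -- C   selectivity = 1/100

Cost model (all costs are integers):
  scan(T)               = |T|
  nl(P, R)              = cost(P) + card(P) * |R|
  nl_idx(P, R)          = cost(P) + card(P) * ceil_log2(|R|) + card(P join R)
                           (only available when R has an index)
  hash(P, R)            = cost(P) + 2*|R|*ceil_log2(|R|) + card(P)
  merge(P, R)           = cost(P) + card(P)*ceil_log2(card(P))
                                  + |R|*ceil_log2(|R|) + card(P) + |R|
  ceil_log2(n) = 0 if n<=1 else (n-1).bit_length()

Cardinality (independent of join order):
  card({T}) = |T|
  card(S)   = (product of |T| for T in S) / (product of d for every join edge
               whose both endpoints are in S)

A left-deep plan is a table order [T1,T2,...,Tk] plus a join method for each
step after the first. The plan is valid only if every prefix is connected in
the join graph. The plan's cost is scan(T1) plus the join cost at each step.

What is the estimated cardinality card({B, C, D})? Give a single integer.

15

Tables in S: B(250), C(150), D(100)
Edges inside S: B-D(d=100), B-C(d=25), D-C(d=100)
numerator = 250 * 150 * 100 = 3750000
denominator = 100 * 25 * 100 = 250000
card(S) = 3750000 / 250000 = 15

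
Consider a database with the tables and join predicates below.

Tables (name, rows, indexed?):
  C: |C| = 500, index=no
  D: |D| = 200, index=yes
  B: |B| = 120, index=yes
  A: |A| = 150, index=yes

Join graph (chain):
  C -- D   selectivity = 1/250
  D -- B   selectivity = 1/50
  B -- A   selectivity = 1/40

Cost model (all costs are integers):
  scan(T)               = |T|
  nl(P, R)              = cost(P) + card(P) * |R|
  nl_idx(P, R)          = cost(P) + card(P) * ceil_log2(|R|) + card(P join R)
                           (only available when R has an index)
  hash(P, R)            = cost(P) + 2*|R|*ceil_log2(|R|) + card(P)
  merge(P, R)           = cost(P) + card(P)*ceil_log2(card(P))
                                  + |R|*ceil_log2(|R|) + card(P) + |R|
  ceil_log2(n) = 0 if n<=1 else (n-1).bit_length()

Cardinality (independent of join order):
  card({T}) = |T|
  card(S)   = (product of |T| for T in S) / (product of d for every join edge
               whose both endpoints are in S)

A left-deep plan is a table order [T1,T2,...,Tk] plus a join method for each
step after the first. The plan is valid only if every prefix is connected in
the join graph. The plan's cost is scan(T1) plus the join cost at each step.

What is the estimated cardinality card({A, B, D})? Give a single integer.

1800

Tables in S: A(150), B(120), D(200)
Edges inside S: D-B(d=50), B-A(d=40)
numerator = 150 * 120 * 200 = 3600000
denominator = 50 * 40 = 2000
card(S) = 3600000 / 2000 = 1800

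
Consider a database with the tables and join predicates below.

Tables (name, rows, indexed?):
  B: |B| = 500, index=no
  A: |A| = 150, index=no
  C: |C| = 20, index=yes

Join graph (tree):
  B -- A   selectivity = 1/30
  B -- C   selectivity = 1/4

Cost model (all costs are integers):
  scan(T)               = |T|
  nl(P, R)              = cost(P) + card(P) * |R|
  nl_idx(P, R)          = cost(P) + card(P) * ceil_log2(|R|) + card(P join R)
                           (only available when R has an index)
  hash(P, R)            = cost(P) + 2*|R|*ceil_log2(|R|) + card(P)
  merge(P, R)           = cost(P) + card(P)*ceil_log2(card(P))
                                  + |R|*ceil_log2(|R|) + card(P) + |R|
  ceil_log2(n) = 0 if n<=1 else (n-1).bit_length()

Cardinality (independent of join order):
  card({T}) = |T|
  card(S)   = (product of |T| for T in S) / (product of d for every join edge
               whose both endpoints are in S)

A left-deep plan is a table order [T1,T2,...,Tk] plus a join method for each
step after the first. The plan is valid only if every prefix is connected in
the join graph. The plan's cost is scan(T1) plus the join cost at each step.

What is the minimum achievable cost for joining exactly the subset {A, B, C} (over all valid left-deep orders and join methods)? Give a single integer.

6100

Selinger DP over subsets of {A,B,C}:
  {B}: scan cost=500, card=500
  {A}: scan cost=150, card=150
  {C}: scan cost=20, card=20
  {AB}: card=2500; try (A,hash)→3400, (B,merge)→6500, (A,merge)→6850, (B,hash)→9300, (B,nl)→75150, (A,nl)→75500; best=3400 via (A,hash)
  {BC}: card=2500; try (C,hash)→1200, (B,merge)→5140, (C,nl_idx)→5500, (C,merge)→5620, (B,hash)→9040, (B,nl)→10020 …(+1); best=1200 via (C,hash)
  {ABC}: card=12500; try (C,hash)→6100, (A,hash)→6100, (C,nl_idx)→28400, (A,merge)→35050, (C,merge)→36020, (C,nl)→53400 …(+1); best=6100 via (C,hash)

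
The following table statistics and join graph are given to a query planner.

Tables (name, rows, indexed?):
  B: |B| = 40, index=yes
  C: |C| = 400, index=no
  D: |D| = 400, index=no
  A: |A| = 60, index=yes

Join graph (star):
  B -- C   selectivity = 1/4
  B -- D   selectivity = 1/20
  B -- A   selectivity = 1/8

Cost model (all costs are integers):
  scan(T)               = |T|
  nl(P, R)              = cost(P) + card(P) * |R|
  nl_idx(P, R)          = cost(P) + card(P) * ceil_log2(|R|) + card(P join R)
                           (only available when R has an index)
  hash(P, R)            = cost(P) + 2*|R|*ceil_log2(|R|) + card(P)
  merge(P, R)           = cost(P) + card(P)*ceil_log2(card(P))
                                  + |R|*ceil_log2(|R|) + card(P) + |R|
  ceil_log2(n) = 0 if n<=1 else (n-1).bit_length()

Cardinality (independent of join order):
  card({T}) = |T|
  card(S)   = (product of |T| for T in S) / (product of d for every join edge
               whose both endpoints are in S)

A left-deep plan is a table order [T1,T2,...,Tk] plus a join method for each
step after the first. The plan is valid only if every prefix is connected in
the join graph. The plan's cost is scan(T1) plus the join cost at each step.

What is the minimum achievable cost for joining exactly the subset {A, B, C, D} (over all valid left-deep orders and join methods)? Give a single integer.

16000

Selinger DP over subsets of {A,B,C,D}:
  {B}: scan cost=40, card=40
  {C}: scan cost=400, card=400
  {D}: scan cost=400, card=400
  {A}: scan cost=60, card=60
  {BC}: card=4000; try (B,hash)→1280, (C,merge)→4320, (B,merge)→4680, (B,nl_idx)→6800, (C,hash)→7280, (C,nl)→16040 …(+1); best=1280 via (B,hash)
  {BD}: card=800; try (B,hash)→1280, (B,nl_idx)→3600, (D,merge)→4320, (B,merge)→4680, (D,hash)→7280, (D,nl)→16040 …(+1); best=1280 via (B,hash)
  {AB}: card=300; try (A,nl_idx)→580, (B,hash)→600, (B,nl_idx)→720, (A,merge)→740, (B,merge)→760, (A,hash)→800 …(+2); best=580 via (A,nl_idx)
  {BCD}: card=80000; try (C,hash)→9280, (D,hash)→12480, (C,merge)→14080, (D,merge)→57280, (C,nl)→321280, (D,nl)→1601280; best=9280 via (C,hash)
  {ABC}: card=30000; try (A,hash)→6000, (C,merge)→7580, (C,hash)→8080, (A,merge)→53700, (A,nl_idx)→55280, (C,nl)→120580 …(+1); best=6000 via (A,hash)
  {ABD}: card=6000; try (A,hash)→2800, (D,merge)→7580, (D,hash)→8080, (A,merge)→10500, (A,nl_idx)→12080, (A,nl)→49280 …(+1); best=2800 via (A,hash)
  {ABCD}: card=600000; try (C,hash)→16000, (D,hash)→43200, (A,hash)→90000, (C,merge)→90800, (D,merge)→490000, (A,nl_idx)→1089280 …(+4); best=16000 via (C,hash)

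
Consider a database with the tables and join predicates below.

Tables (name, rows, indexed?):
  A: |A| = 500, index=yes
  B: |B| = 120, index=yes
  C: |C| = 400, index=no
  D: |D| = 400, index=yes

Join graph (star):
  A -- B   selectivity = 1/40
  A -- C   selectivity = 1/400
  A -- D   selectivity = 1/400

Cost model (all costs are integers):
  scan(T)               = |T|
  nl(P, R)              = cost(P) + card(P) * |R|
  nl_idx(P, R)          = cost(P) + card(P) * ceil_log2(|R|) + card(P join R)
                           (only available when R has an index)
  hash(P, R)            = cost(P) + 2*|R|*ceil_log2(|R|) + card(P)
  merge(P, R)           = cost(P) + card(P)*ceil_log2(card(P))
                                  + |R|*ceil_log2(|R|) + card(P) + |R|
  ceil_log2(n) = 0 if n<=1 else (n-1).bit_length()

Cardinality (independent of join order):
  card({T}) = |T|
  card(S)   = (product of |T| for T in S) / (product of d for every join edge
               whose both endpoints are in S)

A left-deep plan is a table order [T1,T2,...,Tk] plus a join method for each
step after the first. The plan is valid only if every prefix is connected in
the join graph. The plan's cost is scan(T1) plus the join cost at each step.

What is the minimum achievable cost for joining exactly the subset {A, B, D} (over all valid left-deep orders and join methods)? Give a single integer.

6680

Selinger DP over subsets of {A,B,D}:
  {A}: scan cost=500, card=500
  {B}: scan cost=120, card=120
  {D}: scan cost=400, card=400
  {AB}: card=1500; try (B,hash)→2680, (A,nl_idx)→2700, (B,nl_idx)→5500, (A,merge)→6080, (B,merge)→6460, (A,hash)→9240 …(+2); best=2680 via (B,hash)
  {AD}: card=500; try (A,nl_idx)→4500, (D,nl_idx)→5500, (D,hash)→8200, (A,merge)→9400, (D,merge)→9500, (A,hash)→9800 …(+2); best=4500 via (A,nl_idx)
  {ABD}: card=1500; try (B,hash)→6680, (B,nl_idx)→9500, (B,merge)→10460, (D,hash)→11380, (D,nl_idx)→17680, (D,merge)→24680 …(+2); best=6680 via (B,hash)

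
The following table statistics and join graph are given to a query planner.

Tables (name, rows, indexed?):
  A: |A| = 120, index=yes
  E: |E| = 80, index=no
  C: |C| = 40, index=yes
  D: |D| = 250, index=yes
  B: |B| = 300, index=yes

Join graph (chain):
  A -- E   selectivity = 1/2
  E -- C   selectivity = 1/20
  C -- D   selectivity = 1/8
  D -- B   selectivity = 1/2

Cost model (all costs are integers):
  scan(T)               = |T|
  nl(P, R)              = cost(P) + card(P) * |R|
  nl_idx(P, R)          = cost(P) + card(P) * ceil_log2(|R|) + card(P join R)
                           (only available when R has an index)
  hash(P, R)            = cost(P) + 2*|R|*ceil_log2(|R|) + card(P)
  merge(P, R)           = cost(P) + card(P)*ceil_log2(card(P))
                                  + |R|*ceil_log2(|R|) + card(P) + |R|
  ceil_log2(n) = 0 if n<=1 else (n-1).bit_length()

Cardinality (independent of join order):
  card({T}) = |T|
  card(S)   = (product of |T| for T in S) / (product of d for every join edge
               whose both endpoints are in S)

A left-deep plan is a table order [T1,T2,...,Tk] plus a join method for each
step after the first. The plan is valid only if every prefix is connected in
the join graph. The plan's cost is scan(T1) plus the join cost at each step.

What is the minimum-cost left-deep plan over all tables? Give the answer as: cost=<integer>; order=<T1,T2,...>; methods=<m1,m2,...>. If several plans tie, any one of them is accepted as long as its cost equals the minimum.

Selinger DP (subsets sized 1..n):
  {A}: scan cost=120, card=120
  {E}: scan cost=80, card=80
  {C}: scan cost=40, card=40
  {D}: scan cost=250, card=250
  {B}: scan cost=300, card=300
  {AE}: card=4800; try (E,hash)→1360, (A,merge)→1680, (E,merge)→1720, (A,hash)→1840, (A,nl_idx)→5440, (A,nl)→9680 …(+1); best=1360 via (E,hash)
  {CE}: card=160; try (C,hash)→640, (C,nl_idx)→720, (E,merge)→960, (C,merge)→1000, (E,hash)→1200, (E,nl)→3240 …(+1); best=640 via (C,hash)
  {CD}: card=1250; try (C,hash)→980, (D,nl_idx)→1610, (D,merge)→2570, (C,merge)→2780, (C,nl_idx)→3000, (D,hash)→4080 …(+2); best=980 via (C,hash)
  {BD}: card=37500; try (D,hash)→4600, (B,merge)→5500, (D,merge)→5550, (B,hash)→5900, (B,nl_idx)→40000, (D,nl_idx)→40200 …(+2); best=4600 via (D,hash)
  {ACE}: card=9600; try (A,hash)→2480, (A,merge)→3040, (C,hash)→6640, (A,nl_idx)→11360, (A,nl)→19840, (C,nl_idx)→39760 …(+2); best=2480 via (A,hash)
  {CDE}: card=5000; try (E,hash)→3350, (D,merge)→4330, (D,hash)→4800, (D,nl_idx)→6920, (E,merge)→16620, (D,nl)→40640 …(+1); best=3350 via (E,hash)
  {BCD}: card=187500; try (B,hash)→7630, (B,merge)→18980, (C,hash)→42580, (B,nl_idx)→199730, (B,nl)→375980, (C,nl_idx)→417100 …(+2); best=7630 via (B,hash)
  {ACDE}: card=300000; try (A,hash)→10030, (D,hash)→16080, (A,merge)→74310, (D,merge)→148730, (A,nl_idx)→338350, (D,nl_idx)→379280 …(+2); best=10030 via (A,hash)
  {BCDE}: card=750000; try (B,hash)→13750, (B,merge)→76350, (E,hash)→196250, (B,nl_idx)→798350, (B,nl)→1503350, (E,merge)→3570770 …(+1); best=13750 via (B,hash)
  {ABCDE}: card=45000000; try (B,hash)→315430, (A,hash)→765430, (B,merge)→6013030, (A,merge)→15764710, (B,nl_idx)→47710030, (A,nl_idx)→50263750 …(+2); best=315430 via (B,hash)

cost=315430; order=D,C,E,A,B; methods=hash,hash,hash,hash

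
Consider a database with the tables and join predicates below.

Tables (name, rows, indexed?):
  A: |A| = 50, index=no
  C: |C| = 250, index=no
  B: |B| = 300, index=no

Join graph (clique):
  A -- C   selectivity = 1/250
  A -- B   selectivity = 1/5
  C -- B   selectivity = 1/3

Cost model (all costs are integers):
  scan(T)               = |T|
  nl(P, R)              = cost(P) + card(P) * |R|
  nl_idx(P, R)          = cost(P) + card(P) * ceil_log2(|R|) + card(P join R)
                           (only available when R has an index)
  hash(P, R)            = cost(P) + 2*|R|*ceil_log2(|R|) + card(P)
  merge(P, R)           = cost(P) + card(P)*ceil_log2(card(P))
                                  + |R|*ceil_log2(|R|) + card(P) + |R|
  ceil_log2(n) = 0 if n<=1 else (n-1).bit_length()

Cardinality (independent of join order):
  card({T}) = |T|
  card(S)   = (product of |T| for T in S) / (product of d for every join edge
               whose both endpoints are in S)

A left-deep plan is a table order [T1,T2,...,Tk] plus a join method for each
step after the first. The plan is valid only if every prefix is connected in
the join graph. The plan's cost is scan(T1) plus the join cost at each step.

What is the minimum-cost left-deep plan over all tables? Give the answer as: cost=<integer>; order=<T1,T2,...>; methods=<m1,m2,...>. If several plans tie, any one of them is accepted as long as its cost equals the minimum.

cost=4450; order=C,A,B; methods=hash,merge

Selinger DP (subsets sized 1..n):
  {A}: scan cost=50, card=50
  {C}: scan cost=250, card=250
  {B}: scan cost=300, card=300
  {AC}: card=50; try (A,hash)→1100, (C,merge)→2650, (A,merge)→2850, (C,hash)→4100, (C,nl)→12550, (A,nl)→12750; best=1100 via (A,hash)
  {AB}: card=3000; try (A,hash)→1200, (B,merge)→3400, (A,merge)→3650, (B,hash)→5500, (B,nl)→15050, (A,nl)→15300; best=1200 via (A,hash)
  {BC}: card=25000; try (C,hash)→4600, (B,merge)→5500, (C,merge)→5550, (B,hash)→5900, (B,nl)→75250, (C,nl)→75300; best=4600 via (C,hash)
  {ABC}: card=1000; try (B,merge)→4450, (B,hash)→6550, (C,hash)→8200, (B,nl)→16100, (A,hash)→30200, (C,merge)→42450 …(+3); best=4450 via (B,merge)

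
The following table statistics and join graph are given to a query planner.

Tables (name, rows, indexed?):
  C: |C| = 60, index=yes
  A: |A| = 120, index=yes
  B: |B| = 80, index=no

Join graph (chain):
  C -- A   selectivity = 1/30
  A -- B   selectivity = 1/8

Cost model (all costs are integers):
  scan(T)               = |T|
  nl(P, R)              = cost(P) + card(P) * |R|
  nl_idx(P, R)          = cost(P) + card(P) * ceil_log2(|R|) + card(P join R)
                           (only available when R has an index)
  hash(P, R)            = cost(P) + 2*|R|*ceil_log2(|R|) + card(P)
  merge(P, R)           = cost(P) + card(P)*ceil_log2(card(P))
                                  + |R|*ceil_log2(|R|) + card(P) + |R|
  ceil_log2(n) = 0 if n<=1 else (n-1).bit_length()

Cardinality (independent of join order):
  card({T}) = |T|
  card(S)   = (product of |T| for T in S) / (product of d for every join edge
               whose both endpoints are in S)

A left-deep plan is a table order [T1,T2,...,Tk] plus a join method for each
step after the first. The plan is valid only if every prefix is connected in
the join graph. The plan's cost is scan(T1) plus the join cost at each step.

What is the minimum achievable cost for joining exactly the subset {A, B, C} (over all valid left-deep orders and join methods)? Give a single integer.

Selinger DP over subsets of {A,B,C}:
  {C}: scan cost=60, card=60
  {A}: scan cost=120, card=120
  {B}: scan cost=80, card=80
  {AC}: card=240; try (A,nl_idx)→720, (C,hash)→960, (C,nl_idx)→1080, (A,merge)→1440, (C,merge)→1500, (A,hash)→1800 …(+2); best=720 via (A,nl_idx)
  {AB}: card=1200; try (B,hash)→1360, (A,merge)→1680, (B,merge)→1720, (A,hash)→1840, (A,nl_idx)→1840, (A,nl)→9680 …(+1); best=1360 via (B,hash)
  {ABC}: card=2400; try (B,hash)→2080, (C,hash)→3280, (B,merge)→3520, (C,nl_idx)→10960, (C,merge)→16180, (B,nl)→19920 …(+1); best=2080 via (B,hash)

2080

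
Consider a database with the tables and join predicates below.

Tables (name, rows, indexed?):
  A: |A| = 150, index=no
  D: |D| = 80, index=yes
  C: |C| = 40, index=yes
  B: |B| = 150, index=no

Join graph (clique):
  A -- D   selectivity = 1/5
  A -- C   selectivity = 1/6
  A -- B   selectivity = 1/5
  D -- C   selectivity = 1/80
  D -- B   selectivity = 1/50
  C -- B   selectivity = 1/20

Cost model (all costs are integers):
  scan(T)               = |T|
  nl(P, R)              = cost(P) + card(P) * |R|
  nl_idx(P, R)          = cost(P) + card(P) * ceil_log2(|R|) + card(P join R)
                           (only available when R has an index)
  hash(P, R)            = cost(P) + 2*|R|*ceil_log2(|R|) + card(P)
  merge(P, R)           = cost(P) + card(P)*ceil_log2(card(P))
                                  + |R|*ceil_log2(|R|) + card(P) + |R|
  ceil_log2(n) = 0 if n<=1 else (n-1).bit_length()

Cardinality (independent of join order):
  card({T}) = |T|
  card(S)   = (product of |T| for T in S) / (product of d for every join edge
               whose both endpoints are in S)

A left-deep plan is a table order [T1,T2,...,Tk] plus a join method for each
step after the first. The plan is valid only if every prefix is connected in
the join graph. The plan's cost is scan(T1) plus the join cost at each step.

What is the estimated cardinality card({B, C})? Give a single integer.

Tables in S: B(150), C(40)
Edges inside S: C-B(d=20)
numerator = 150 * 40 = 6000
denominator = 20 = 20
card(S) = 6000 / 20 = 300

300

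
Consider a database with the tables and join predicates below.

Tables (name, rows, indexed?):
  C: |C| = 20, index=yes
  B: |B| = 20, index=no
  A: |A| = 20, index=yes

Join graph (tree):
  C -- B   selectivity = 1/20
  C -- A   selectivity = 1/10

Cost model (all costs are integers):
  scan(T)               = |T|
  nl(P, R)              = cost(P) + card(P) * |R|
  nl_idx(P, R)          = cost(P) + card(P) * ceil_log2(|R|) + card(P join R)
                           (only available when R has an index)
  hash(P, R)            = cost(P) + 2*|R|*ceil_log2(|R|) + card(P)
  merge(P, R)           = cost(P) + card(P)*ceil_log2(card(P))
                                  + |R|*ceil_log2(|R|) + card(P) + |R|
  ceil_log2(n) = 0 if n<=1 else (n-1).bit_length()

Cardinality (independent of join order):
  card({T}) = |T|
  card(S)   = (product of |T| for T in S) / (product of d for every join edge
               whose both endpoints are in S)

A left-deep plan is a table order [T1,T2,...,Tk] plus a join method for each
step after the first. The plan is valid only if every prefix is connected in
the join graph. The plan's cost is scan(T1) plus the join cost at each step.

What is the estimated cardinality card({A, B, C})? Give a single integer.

Tables in S: A(20), B(20), C(20)
Edges inside S: C-B(d=20), C-A(d=10)
numerator = 20 * 20 * 20 = 8000
denominator = 20 * 10 = 200
card(S) = 8000 / 200 = 40

40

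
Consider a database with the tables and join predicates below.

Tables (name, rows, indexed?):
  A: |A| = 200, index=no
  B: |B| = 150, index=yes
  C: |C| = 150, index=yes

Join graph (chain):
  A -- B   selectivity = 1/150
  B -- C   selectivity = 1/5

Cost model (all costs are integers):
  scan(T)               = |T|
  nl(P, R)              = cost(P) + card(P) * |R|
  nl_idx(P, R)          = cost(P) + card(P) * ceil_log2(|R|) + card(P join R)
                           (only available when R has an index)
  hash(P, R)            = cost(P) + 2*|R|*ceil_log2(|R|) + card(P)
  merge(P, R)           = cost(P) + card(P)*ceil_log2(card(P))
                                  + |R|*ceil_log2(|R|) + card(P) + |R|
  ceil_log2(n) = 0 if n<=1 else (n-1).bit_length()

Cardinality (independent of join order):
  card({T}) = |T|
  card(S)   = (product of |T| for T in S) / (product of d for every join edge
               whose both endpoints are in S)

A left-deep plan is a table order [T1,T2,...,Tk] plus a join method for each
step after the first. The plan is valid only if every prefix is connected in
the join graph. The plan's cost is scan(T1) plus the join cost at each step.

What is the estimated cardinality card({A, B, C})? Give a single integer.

Tables in S: A(200), B(150), C(150)
Edges inside S: A-B(d=150), B-C(d=5)
numerator = 200 * 150 * 150 = 4500000
denominator = 150 * 5 = 750
card(S) = 4500000 / 750 = 6000

6000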